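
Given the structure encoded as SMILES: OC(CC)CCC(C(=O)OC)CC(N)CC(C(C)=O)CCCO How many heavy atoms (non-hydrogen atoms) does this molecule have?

23

Every atom symbol written in the SMILES (organic subset) is one heavy atom; implicit H are not written.
Heavy atoms by element → C:17, N:1, O:5.
Total: 23.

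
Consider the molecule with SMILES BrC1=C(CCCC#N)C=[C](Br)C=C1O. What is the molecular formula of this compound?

C10H9Br2NO

Walk through each heavy atom and fill implicit hydrogens from standard valence (C 4, N 3, O 2, S 2, halogen 1):
  atom 1: Br (halogen, monovalent) → 0 H
  atom 2: C, bond orders sum to 4 (valence 4) → 0 H
  atom 3: C, bond orders sum to 4 (valence 4) → 0 H
  atom 4: C, bond orders sum to 2 (valence 4) → 2 H
  atom 5: C, bond orders sum to 2 (valence 4) → 2 H
  atom 6: C, bond orders sum to 2 (valence 4) → 2 H
  atom 7: C, bond orders sum to 4 (valence 4) → 0 H
  atom 8: N, bond orders sum to 3 (valence 3) → 0 H
  atom 9: C, bond orders sum to 3 (valence 4) → 1 H
  atom 10: C with explicit H count 0
  atom 11: Br (halogen, monovalent) → 0 H
  atom 12: C, bond orders sum to 3 (valence 4) → 1 H
  atom 13: C, bond orders sum to 4 (valence 4) → 0 H
  atom 14: O, bond orders sum to 1 (valence 2) → 1 H
Totals → C:10, H:9, Br:2, N:1, O:1.
In Hill order: C10H9Br2NO.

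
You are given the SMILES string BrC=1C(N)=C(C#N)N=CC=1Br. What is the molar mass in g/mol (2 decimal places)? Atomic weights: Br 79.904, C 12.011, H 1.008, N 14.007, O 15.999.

276.92 g/mol

First, the molecular formula is C6H3Br2N3 (counting implicit H from valence).
  Br: 2 × 79.904 = 159.808
  C: 6 × 12.011 = 72.066
  H: 3 × 1.008 = 3.024
  N: 3 × 14.007 = 42.021
Sum: 2×79.904 + 6×12.011 + 3×1.008 + 3×14.007 = 276.919 → 276.92 g/mol.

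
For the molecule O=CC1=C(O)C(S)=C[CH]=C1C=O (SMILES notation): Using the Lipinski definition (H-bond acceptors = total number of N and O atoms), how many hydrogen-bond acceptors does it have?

3

N atoms: 0; O atoms: 3.
Lipinski HBA = 0 + 3 = 3.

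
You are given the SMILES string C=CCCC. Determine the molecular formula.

Walk through each heavy atom and fill implicit hydrogens from standard valence (C 4, N 3, O 2, S 2, halogen 1):
  atom 1: C, bond orders sum to 2 (valence 4) → 2 H
  atom 2: C, bond orders sum to 3 (valence 4) → 1 H
  atom 3: C, bond orders sum to 2 (valence 4) → 2 H
  atom 4: C, bond orders sum to 2 (valence 4) → 2 H
  atom 5: C, bond orders sum to 1 (valence 4) → 3 H
Totals → C:5, H:10.
In Hill order: C5H10.

C5H10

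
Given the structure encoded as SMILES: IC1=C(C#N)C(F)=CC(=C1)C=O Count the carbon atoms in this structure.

8

Count every carbon token in the SMILES (each C, including those in ring-closure positions and inside branches).
Carbon count: 8.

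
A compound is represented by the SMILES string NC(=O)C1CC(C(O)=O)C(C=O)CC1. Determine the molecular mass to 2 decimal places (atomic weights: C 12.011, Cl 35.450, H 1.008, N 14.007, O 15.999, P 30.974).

199.21 g/mol

First, the molecular formula is C9H13NO4 (counting implicit H from valence).
  C: 9 × 12.011 = 108.099
  H: 13 × 1.008 = 13.104
  N: 1 × 14.007 = 14.007
  O: 4 × 15.999 = 63.996
Sum: 9×12.011 + 13×1.008 + 1×14.007 + 4×15.999 = 199.206 → 199.21 g/mol.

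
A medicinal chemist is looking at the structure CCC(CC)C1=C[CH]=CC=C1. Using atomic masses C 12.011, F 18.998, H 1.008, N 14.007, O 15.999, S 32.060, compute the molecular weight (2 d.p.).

First, the molecular formula is C11H16 (counting implicit H from valence).
  C: 11 × 12.011 = 132.121
  H: 16 × 1.008 = 16.128
Sum: 11×12.011 + 16×1.008 = 148.249 → 148.25 g/mol.

148.25 g/mol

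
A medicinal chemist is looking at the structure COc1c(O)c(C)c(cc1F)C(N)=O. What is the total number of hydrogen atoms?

10

Walk through each heavy atom and fill implicit hydrogens from standard valence (C 4, N 3, O 2, S 2, halogen 1); for lowercase aromatic atoms, an aromatic c carries 1 H when it has two neighbours and 0 H with three, and aromatic n carries 0 H:
  atom 1: C, bond orders sum to 1 (valence 4) → 3 H
  atom 2: O, bond orders sum to 2 (valence 2) → 0 H
  atom 3: aromatic c, 3 neighbours → 0 H
  atom 4: aromatic c, 3 neighbours → 0 H
  atom 5: O, bond orders sum to 1 (valence 2) → 1 H
  atom 6: aromatic c, 3 neighbours → 0 H
  atom 7: C, bond orders sum to 1 (valence 4) → 3 H
  atom 8: aromatic c, 3 neighbours → 0 H
  atom 9: aromatic c, 2 neighbours → 1 H
  atom 10: aromatic c, 3 neighbours → 0 H
  atom 11: F (halogen, monovalent) → 0 H
  atom 12: C, bond orders sum to 4 (valence 4) → 0 H
  atom 13: N, bond orders sum to 1 (valence 3) → 2 H
  atom 14: O, bond orders sum to 2 (valence 2) → 0 H
Total hydrogens: 10.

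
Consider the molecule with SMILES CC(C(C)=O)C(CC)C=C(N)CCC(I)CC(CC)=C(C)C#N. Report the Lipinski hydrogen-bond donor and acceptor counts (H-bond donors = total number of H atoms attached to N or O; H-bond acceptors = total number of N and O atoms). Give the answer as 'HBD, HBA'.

Donors: find every N or O and count the H atoms it carries.
  atom 5 (O): bond orders sum to 2 → 0 H
  atom 11 (N): bond orders sum to 1 → 2 H
  atom 23 (N): bond orders sum to 3 → 0 H
Lipinski HBD = 2.
Acceptors: N atoms = 2, O atoms = 1 → HBA = 3.

2, 3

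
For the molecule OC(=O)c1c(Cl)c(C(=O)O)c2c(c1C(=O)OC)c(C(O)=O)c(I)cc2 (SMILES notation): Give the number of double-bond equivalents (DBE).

11

Molecular formula: C15H8ClIO8.
DoU = (2C + 2 + N − H − X) / 2, where X is the halogen count and O/S are ignored.
    = (2·15 + 2 + 0 − 8 − 2) / 2 = 22 / 2 = 11.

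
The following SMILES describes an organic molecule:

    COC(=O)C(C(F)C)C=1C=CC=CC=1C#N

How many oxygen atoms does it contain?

Scan the SMILES for O atoms (remember two-letter symbols like Cl and Br are single atoms).
Oxygen count: 2.

2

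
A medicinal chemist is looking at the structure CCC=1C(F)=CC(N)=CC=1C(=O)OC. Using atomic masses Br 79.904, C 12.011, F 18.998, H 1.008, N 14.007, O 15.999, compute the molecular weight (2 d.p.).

197.21 g/mol

First, the molecular formula is C10H12FNO2 (counting implicit H from valence).
  C: 10 × 12.011 = 120.110
  F: 1 × 18.998 = 18.998
  H: 12 × 1.008 = 12.096
  N: 1 × 14.007 = 14.007
  O: 2 × 15.999 = 31.998
Sum: 10×12.011 + 1×18.998 + 12×1.008 + 1×14.007 + 2×15.999 = 197.209 → 197.21 g/mol.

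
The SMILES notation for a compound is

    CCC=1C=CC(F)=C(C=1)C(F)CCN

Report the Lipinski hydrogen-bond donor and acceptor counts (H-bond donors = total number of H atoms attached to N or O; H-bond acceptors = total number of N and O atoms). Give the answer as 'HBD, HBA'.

Donors: find every N or O and count the H atoms it carries.
  atom 14 (N): bond orders sum to 1 → 2 H
Lipinski HBD = 2.
Acceptors: N atoms = 1, O atoms = 0 → HBA = 1.

2, 1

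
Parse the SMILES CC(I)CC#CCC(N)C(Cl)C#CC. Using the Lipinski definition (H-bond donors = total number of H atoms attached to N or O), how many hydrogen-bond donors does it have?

Donors: find every N or O and count the H atoms it carries.
  atom 9 (N): bond orders sum to 1 → 2 H
Lipinski HBD = 2.

2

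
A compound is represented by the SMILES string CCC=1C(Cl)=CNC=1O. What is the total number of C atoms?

6

Count every carbon token in the SMILES (each C, including those in ring-closure positions and inside branches).
Carbon count: 6.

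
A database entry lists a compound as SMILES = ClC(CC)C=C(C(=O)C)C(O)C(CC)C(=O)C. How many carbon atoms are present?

13

Count every carbon token in the SMILES (each C, including those in ring-closure positions and inside branches).
Carbon count: 13.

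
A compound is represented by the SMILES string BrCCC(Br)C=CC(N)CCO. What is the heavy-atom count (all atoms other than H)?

Every atom symbol written in the SMILES (organic subset) is one heavy atom; implicit H are not written.
Heavy atoms by element → Br:2, C:8, N:1, O:1.
Total: 12.

12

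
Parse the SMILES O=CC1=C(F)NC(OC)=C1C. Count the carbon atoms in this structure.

7

Count every carbon token in the SMILES (each C, including those in ring-closure positions and inside branches).
Carbon count: 7.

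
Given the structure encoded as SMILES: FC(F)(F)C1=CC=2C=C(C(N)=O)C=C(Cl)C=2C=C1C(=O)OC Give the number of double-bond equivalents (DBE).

Molecular formula: C14H9ClF3NO3.
DoU = (2C + 2 + N − H − X) / 2, where X is the halogen count and O/S are ignored.
    = (2·14 + 2 + 1 − 9 − 4) / 2 = 18 / 2 = 9.

9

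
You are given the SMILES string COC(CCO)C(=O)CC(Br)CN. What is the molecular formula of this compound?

C8H16BrNO3

Walk through each heavy atom and fill implicit hydrogens from standard valence (C 4, N 3, O 2, S 2, halogen 1):
  atom 1: C, bond orders sum to 1 (valence 4) → 3 H
  atom 2: O, bond orders sum to 2 (valence 2) → 0 H
  atom 3: C, bond orders sum to 3 (valence 4) → 1 H
  atom 4: C, bond orders sum to 2 (valence 4) → 2 H
  atom 5: C, bond orders sum to 2 (valence 4) → 2 H
  atom 6: O, bond orders sum to 1 (valence 2) → 1 H
  atom 7: C, bond orders sum to 4 (valence 4) → 0 H
  atom 8: O, bond orders sum to 2 (valence 2) → 0 H
  atom 9: C, bond orders sum to 2 (valence 4) → 2 H
  atom 10: C, bond orders sum to 3 (valence 4) → 1 H
  atom 11: Br (halogen, monovalent) → 0 H
  atom 12: C, bond orders sum to 2 (valence 4) → 2 H
  atom 13: N, bond orders sum to 1 (valence 3) → 2 H
Totals → C:8, H:16, Br:1, N:1, O:3.
In Hill order: C8H16BrNO3.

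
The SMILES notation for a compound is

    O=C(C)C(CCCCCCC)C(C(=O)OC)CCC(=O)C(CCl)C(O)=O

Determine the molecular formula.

Walk through each heavy atom and fill implicit hydrogens from standard valence (C 4, N 3, O 2, S 2, halogen 1):
  atom 1: O, bond orders sum to 2 (valence 2) → 0 H
  atom 2: C, bond orders sum to 4 (valence 4) → 0 H
  atom 3: C, bond orders sum to 1 (valence 4) → 3 H
  atom 4: C, bond orders sum to 3 (valence 4) → 1 H
  atom 5: C, bond orders sum to 2 (valence 4) → 2 H
  atom 6: C, bond orders sum to 2 (valence 4) → 2 H
  atom 7: C, bond orders sum to 2 (valence 4) → 2 H
  atom 8: C, bond orders sum to 2 (valence 4) → 2 H
  atom 9: C, bond orders sum to 2 (valence 4) → 2 H
  atom 10: C, bond orders sum to 2 (valence 4) → 2 H
  atom 11: C, bond orders sum to 1 (valence 4) → 3 H
  atom 12: C, bond orders sum to 3 (valence 4) → 1 H
  atom 13: C, bond orders sum to 4 (valence 4) → 0 H
  atom 14: O, bond orders sum to 2 (valence 2) → 0 H
  atom 15: O, bond orders sum to 2 (valence 2) → 0 H
  atom 16: C, bond orders sum to 1 (valence 4) → 3 H
  atom 17: C, bond orders sum to 2 (valence 4) → 2 H
  atom 18: C, bond orders sum to 2 (valence 4) → 2 H
  atom 19: C, bond orders sum to 4 (valence 4) → 0 H
  atom 20: O, bond orders sum to 2 (valence 2) → 0 H
  atom 21: C, bond orders sum to 3 (valence 4) → 1 H
  atom 22: C, bond orders sum to 2 (valence 4) → 2 H
  atom 23: Cl (halogen, monovalent) → 0 H
  atom 24: C, bond orders sum to 4 (valence 4) → 0 H
  atom 25: O, bond orders sum to 1 (valence 2) → 1 H
  atom 26: O, bond orders sum to 2 (valence 2) → 0 H
Totals → C:19, H:31, Cl:1, O:6.
In Hill order: C19H31ClO6.

C19H31ClO6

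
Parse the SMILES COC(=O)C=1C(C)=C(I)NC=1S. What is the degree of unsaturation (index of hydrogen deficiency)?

Molecular formula: C7H8INO2S.
DoU = (2C + 2 + N − H − X) / 2, where X is the halogen count and O/S are ignored.
    = (2·7 + 2 + 1 − 8 − 1) / 2 = 8 / 2 = 4.

4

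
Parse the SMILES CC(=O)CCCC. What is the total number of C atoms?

6

Count every carbon token in the SMILES (each C, including those in ring-closure positions and inside branches).
Carbon count: 6.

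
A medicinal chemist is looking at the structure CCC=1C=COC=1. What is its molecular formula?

Walk through each heavy atom and fill implicit hydrogens from standard valence (C 4, N 3, O 2, S 2, halogen 1):
  atom 1: C, bond orders sum to 1 (valence 4) → 3 H
  atom 2: C, bond orders sum to 2 (valence 4) → 2 H
  atom 3: C, bond orders sum to 4 (valence 4) → 0 H
  atom 4: C, bond orders sum to 3 (valence 4) → 1 H
  atom 5: C, bond orders sum to 3 (valence 4) → 1 H
  atom 6: O, bond orders sum to 2 (valence 2) → 0 H
  atom 7: C, bond orders sum to 3 (valence 4) → 1 H
Totals → C:6, H:8, O:1.

C6H8O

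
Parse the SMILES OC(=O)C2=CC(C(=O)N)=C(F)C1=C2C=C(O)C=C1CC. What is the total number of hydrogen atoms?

Walk through each heavy atom and fill implicit hydrogens from standard valence (C 4, N 3, O 2, S 2, halogen 1):
  atom 1: O, bond orders sum to 1 (valence 2) → 1 H
  atom 2: C, bond orders sum to 4 (valence 4) → 0 H
  atom 3: O, bond orders sum to 2 (valence 2) → 0 H
  atom 4: C, bond orders sum to 4 (valence 4) → 0 H
  atom 5: C, bond orders sum to 3 (valence 4) → 1 H
  atom 6: C, bond orders sum to 4 (valence 4) → 0 H
  atom 7: C, bond orders sum to 4 (valence 4) → 0 H
  atom 8: O, bond orders sum to 2 (valence 2) → 0 H
  atom 9: N, bond orders sum to 1 (valence 3) → 2 H
  atom 10: C, bond orders sum to 4 (valence 4) → 0 H
  atom 11: F (halogen, monovalent) → 0 H
  atom 12: C, bond orders sum to 4 (valence 4) → 0 H
  atom 13: C, bond orders sum to 4 (valence 4) → 0 H
  atom 14: C, bond orders sum to 3 (valence 4) → 1 H
  atom 15: C, bond orders sum to 4 (valence 4) → 0 H
  atom 16: O, bond orders sum to 1 (valence 2) → 1 H
  atom 17: C, bond orders sum to 3 (valence 4) → 1 H
  atom 18: C, bond orders sum to 4 (valence 4) → 0 H
  atom 19: C, bond orders sum to 2 (valence 4) → 2 H
  atom 20: C, bond orders sum to 1 (valence 4) → 3 H
Total hydrogens: 12.

12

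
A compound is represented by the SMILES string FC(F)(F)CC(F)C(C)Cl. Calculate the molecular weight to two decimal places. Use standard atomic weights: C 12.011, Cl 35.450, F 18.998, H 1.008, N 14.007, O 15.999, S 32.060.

178.55 g/mol

First, the molecular formula is C5H7ClF4 (counting implicit H from valence).
  C: 5 × 12.011 = 60.055
  Cl: 1 × 35.450 = 35.450
  F: 4 × 18.998 = 75.992
  H: 7 × 1.008 = 7.056
Sum: 5×12.011 + 1×35.450 + 4×18.998 + 7×1.008 = 178.553 → 178.55 g/mol.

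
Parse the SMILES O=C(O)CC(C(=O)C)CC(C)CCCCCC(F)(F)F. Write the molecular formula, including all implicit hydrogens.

C14H23F3O3

Walk through each heavy atom and fill implicit hydrogens from standard valence (C 4, N 3, O 2, S 2, halogen 1):
  atom 1: O, bond orders sum to 2 (valence 2) → 0 H
  atom 2: C, bond orders sum to 4 (valence 4) → 0 H
  atom 3: O, bond orders sum to 1 (valence 2) → 1 H
  atom 4: C, bond orders sum to 2 (valence 4) → 2 H
  atom 5: C, bond orders sum to 3 (valence 4) → 1 H
  atom 6: C, bond orders sum to 4 (valence 4) → 0 H
  atom 7: O, bond orders sum to 2 (valence 2) → 0 H
  atom 8: C, bond orders sum to 1 (valence 4) → 3 H
  atom 9: C, bond orders sum to 2 (valence 4) → 2 H
  atom 10: C, bond orders sum to 3 (valence 4) → 1 H
  atom 11: C, bond orders sum to 1 (valence 4) → 3 H
  atom 12: C, bond orders sum to 2 (valence 4) → 2 H
  atom 13: C, bond orders sum to 2 (valence 4) → 2 H
  atom 14: C, bond orders sum to 2 (valence 4) → 2 H
  atom 15: C, bond orders sum to 2 (valence 4) → 2 H
  atom 16: C, bond orders sum to 2 (valence 4) → 2 H
  atom 17: C, bond orders sum to 4 (valence 4) → 0 H
  atom 18: F (halogen, monovalent) → 0 H
  atom 19: F (halogen, monovalent) → 0 H
  atom 20: F (halogen, monovalent) → 0 H
Totals → C:14, H:23, F:3, O:3.
In Hill order: C14H23F3O3.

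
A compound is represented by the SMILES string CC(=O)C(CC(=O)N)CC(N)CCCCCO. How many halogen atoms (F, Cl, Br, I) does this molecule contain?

0

Scan the SMILES for the halogen motif — none present.
Groups that are present: 1 amide, 1 hydroxyl, 1 ketone, 1 primary amine.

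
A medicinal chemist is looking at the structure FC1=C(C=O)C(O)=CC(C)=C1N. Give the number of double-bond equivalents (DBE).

5

Molecular formula: C8H8FNO2.
DoU = (2C + 2 + N − H − X) / 2, where X is the halogen count and O/S are ignored.
    = (2·8 + 2 + 1 − 8 − 1) / 2 = 10 / 2 = 5.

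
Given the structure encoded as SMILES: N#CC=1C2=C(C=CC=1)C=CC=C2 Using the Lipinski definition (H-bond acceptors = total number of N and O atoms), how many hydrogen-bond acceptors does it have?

N atoms: 1; O atoms: 0.
Lipinski HBA = 1 + 0 = 1.

1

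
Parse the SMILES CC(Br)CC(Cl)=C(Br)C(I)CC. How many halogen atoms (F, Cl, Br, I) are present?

4

Halogen atoms appear at heavy-atom positions 3, 6, 8, 10 (2×Br, 1×Cl, 1×I).
Other groups present: 1 alkene.
Halogen count: 4.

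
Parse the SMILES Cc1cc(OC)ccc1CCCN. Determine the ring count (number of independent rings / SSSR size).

1

In SMILES, each pair of matching ring-closure digits denotes one ring-closing bond; the number of such bonds equals the number of independent rings.
Ring-closure bonds here: 1.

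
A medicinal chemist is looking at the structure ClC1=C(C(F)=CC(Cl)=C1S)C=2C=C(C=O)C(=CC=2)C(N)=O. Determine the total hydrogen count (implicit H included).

Walk through each heavy atom and fill implicit hydrogens from standard valence (C 4, N 3, O 2, S 2, halogen 1):
  atom 1: Cl (halogen, monovalent) → 0 H
  atom 2: C, bond orders sum to 4 (valence 4) → 0 H
  atom 3: C, bond orders sum to 4 (valence 4) → 0 H
  atom 4: C, bond orders sum to 4 (valence 4) → 0 H
  atom 5: F (halogen, monovalent) → 0 H
  atom 6: C, bond orders sum to 3 (valence 4) → 1 H
  atom 7: C, bond orders sum to 4 (valence 4) → 0 H
  atom 8: Cl (halogen, monovalent) → 0 H
  atom 9: C, bond orders sum to 4 (valence 4) → 0 H
  atom 10: S, bond orders sum to 1 (valence 2) → 1 H
  atom 11: C, bond orders sum to 4 (valence 4) → 0 H
  atom 12: C, bond orders sum to 3 (valence 4) → 1 H
  atom 13: C, bond orders sum to 4 (valence 4) → 0 H
  atom 14: C, bond orders sum to 3 (valence 4) → 1 H
  atom 15: O, bond orders sum to 2 (valence 2) → 0 H
  atom 16: C, bond orders sum to 4 (valence 4) → 0 H
  atom 17: C, bond orders sum to 3 (valence 4) → 1 H
  atom 18: C, bond orders sum to 3 (valence 4) → 1 H
  atom 19: C, bond orders sum to 4 (valence 4) → 0 H
  atom 20: N, bond orders sum to 1 (valence 3) → 2 H
  atom 21: O, bond orders sum to 2 (valence 2) → 0 H
Total hydrogens: 8.

8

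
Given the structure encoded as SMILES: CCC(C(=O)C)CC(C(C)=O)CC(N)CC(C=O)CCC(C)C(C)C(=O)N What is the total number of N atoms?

Scan the SMILES for N atoms (remember two-letter symbols like Cl and Br are single atoms).
Nitrogen count: 2.

2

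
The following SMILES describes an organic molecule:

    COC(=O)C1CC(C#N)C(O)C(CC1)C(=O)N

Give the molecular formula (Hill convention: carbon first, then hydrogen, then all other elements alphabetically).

Walk through each heavy atom and fill implicit hydrogens from standard valence (C 4, N 3, O 2, S 2, halogen 1):
  atom 1: C, bond orders sum to 1 (valence 4) → 3 H
  atom 2: O, bond orders sum to 2 (valence 2) → 0 H
  atom 3: C, bond orders sum to 4 (valence 4) → 0 H
  atom 4: O, bond orders sum to 2 (valence 2) → 0 H
  atom 5: C, bond orders sum to 3 (valence 4) → 1 H
  atom 6: C, bond orders sum to 2 (valence 4) → 2 H
  atom 7: C, bond orders sum to 3 (valence 4) → 1 H
  atom 8: C, bond orders sum to 4 (valence 4) → 0 H
  atom 9: N, bond orders sum to 3 (valence 3) → 0 H
  atom 10: C, bond orders sum to 3 (valence 4) → 1 H
  atom 11: O, bond orders sum to 1 (valence 2) → 1 H
  atom 12: C, bond orders sum to 3 (valence 4) → 1 H
  atom 13: C, bond orders sum to 2 (valence 4) → 2 H
  atom 14: C, bond orders sum to 2 (valence 4) → 2 H
  atom 15: C, bond orders sum to 4 (valence 4) → 0 H
  atom 16: O, bond orders sum to 2 (valence 2) → 0 H
  atom 17: N, bond orders sum to 1 (valence 3) → 2 H
Totals → C:11, H:16, N:2, O:4.

C11H16N2O4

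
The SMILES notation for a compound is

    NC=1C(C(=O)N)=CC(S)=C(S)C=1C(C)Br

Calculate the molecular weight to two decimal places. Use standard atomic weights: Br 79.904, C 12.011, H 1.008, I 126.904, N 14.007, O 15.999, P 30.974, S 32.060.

307.22 g/mol

First, the molecular formula is C9H11BrN2OS2 (counting implicit H from valence).
  Br: 1 × 79.904 = 79.904
  C: 9 × 12.011 = 108.099
  H: 11 × 1.008 = 11.088
  N: 2 × 14.007 = 28.014
  O: 1 × 15.999 = 15.999
  S: 2 × 32.060 = 64.120
Sum: 1×79.904 + 9×12.011 + 11×1.008 + 2×14.007 + 1×15.999 + 2×32.060 = 307.224 → 307.22 g/mol.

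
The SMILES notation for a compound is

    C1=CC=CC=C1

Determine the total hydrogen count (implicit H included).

6

Walk through each heavy atom and fill implicit hydrogens from standard valence (C 4, N 3, O 2, S 2, halogen 1):
  atom 1: C, bond orders sum to 3 (valence 4) → 1 H
  atom 2: C, bond orders sum to 3 (valence 4) → 1 H
  atom 3: C, bond orders sum to 3 (valence 4) → 1 H
  atom 4: C, bond orders sum to 3 (valence 4) → 1 H
  atom 5: C, bond orders sum to 3 (valence 4) → 1 H
  atom 6: C, bond orders sum to 3 (valence 4) → 1 H
Total hydrogens: 6.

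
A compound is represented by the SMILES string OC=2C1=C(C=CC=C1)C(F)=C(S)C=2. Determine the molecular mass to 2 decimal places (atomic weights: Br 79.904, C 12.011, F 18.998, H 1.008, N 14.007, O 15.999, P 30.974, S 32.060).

194.22 g/mol

First, the molecular formula is C10H7FOS (counting implicit H from valence).
  C: 10 × 12.011 = 120.110
  F: 1 × 18.998 = 18.998
  H: 7 × 1.008 = 7.056
  O: 1 × 15.999 = 15.999
  S: 1 × 32.060 = 32.060
Sum: 10×12.011 + 1×18.998 + 7×1.008 + 1×15.999 + 1×32.060 = 194.223 → 194.22 g/mol.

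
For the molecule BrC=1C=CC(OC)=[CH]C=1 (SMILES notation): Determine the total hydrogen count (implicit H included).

7

Walk through each heavy atom and fill implicit hydrogens from standard valence (C 4, N 3, O 2, S 2, halogen 1):
  atom 1: Br (halogen, monovalent) → 0 H
  atom 2: C, bond orders sum to 4 (valence 4) → 0 H
  atom 3: C, bond orders sum to 3 (valence 4) → 1 H
  atom 4: C, bond orders sum to 3 (valence 4) → 1 H
  atom 5: C, bond orders sum to 4 (valence 4) → 0 H
  atom 6: O, bond orders sum to 2 (valence 2) → 0 H
  atom 7: C, bond orders sum to 1 (valence 4) → 3 H
  atom 8: C with explicit H count 1
  atom 9: C, bond orders sum to 3 (valence 4) → 1 H
Total hydrogens: 7.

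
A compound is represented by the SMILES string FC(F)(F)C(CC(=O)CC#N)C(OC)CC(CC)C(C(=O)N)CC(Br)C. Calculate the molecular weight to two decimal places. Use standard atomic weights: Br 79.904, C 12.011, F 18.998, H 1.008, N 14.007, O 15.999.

443.30 g/mol

First, the molecular formula is C17H26BrF3N2O3 (counting implicit H from valence).
  Br: 1 × 79.904 = 79.904
  C: 17 × 12.011 = 204.187
  F: 3 × 18.998 = 56.994
  H: 26 × 1.008 = 26.208
  N: 2 × 14.007 = 28.014
  O: 3 × 15.999 = 47.997
Sum: 1×79.904 + 17×12.011 + 3×18.998 + 26×1.008 + 2×14.007 + 3×15.999 = 443.304 → 443.30 g/mol.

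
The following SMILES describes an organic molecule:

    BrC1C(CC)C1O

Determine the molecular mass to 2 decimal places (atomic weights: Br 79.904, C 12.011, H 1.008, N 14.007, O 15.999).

First, the molecular formula is C5H9BrO (counting implicit H from valence).
  Br: 1 × 79.904 = 79.904
  C: 5 × 12.011 = 60.055
  H: 9 × 1.008 = 9.072
  O: 1 × 15.999 = 15.999
Sum: 1×79.904 + 5×12.011 + 9×1.008 + 1×15.999 = 165.030 → 165.03 g/mol.

165.03 g/mol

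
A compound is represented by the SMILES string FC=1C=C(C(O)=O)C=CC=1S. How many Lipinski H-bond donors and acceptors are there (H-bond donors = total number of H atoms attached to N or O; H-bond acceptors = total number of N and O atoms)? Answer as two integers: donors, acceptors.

Donors: find every N or O and count the H atoms it carries.
  atom 6 (O): bond orders sum to 1 → 1 H
  atom 7 (O): bond orders sum to 2 → 0 H
Lipinski HBD = 1.
Acceptors: N atoms = 0, O atoms = 2 → HBA = 2.

1, 2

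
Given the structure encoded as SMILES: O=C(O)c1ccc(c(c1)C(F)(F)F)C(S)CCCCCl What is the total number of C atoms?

13

Count every carbon token in the SMILES (each C, including those in ring-closure positions and inside branches).
Carbon count: 13.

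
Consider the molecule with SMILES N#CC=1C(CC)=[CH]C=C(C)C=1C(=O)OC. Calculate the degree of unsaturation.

7

Degree of unsaturation = (number of rings) + (number of π bonds).
Ring closures in the SMILES: 1.
π bonds: 4 double bonds (each 1 DoU), 1 triple bond (each 2 DoU) → 6 DoU from unsaturation.
Total DoU = 1 + 6 = 7.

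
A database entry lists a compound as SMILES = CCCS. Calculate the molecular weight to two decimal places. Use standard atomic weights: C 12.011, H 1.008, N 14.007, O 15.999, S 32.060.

First, the molecular formula is C3H8S (counting implicit H from valence).
  C: 3 × 12.011 = 36.033
  H: 8 × 1.008 = 8.064
  S: 1 × 32.060 = 32.060
Sum: 3×12.011 + 8×1.008 + 1×32.060 = 76.157 → 76.16 g/mol.

76.16 g/mol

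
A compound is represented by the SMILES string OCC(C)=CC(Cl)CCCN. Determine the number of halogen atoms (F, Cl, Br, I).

1

Halogen atoms appear at heavy-atom position 7 (1×Cl).
Other groups present: 1 alkene, 1 hydroxyl, 1 primary amine.
Halogen count: 1.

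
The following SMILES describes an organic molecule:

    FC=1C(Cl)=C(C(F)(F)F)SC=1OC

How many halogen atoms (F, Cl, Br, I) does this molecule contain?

Halogen atoms appear at heavy-atom positions 1, 4, 7, 8, 9 (1×Cl, 4×F).
Other groups present: 1 ether.
Halogen count: 5.

5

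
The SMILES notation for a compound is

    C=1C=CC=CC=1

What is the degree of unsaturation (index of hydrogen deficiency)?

4

Degree of unsaturation = (number of rings) + (number of π bonds).
Ring closures in the SMILES: 1.
π bonds: 3 double bonds (each 1 DoU) → 3 DoU from unsaturation.
Total DoU = 1 + 3 = 4.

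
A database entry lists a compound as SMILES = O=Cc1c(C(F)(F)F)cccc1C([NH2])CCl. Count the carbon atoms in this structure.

Count every carbon token in the SMILES (each C, including those in ring-closure positions and inside branches).
Carbon count: 10.

10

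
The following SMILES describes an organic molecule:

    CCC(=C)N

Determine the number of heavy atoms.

5

Every atom symbol written in the SMILES (organic subset) is one heavy atom; implicit H are not written.
Heavy atoms by element → C:4, N:1.
Total: 5.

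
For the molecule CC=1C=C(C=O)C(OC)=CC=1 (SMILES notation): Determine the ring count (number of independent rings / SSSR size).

1

In SMILES, each pair of matching ring-closure digits denotes one ring-closing bond; the number of such bonds equals the number of independent rings.
Ring-closure bonds here: 1.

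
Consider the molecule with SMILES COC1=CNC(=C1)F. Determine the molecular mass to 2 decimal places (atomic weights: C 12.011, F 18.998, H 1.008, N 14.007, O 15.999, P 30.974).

115.11 g/mol

First, the molecular formula is C5H6FNO (counting implicit H from valence).
  C: 5 × 12.011 = 60.055
  F: 1 × 18.998 = 18.998
  H: 6 × 1.008 = 6.048
  N: 1 × 14.007 = 14.007
  O: 1 × 15.999 = 15.999
Sum: 5×12.011 + 1×18.998 + 6×1.008 + 1×14.007 + 1×15.999 = 115.107 → 115.11 g/mol.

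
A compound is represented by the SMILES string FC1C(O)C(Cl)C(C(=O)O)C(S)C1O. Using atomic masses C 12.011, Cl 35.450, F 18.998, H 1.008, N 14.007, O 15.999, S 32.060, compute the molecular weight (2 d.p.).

244.66 g/mol

First, the molecular formula is C7H10ClFO4S (counting implicit H from valence).
  C: 7 × 12.011 = 84.077
  Cl: 1 × 35.450 = 35.450
  F: 1 × 18.998 = 18.998
  H: 10 × 1.008 = 10.080
  O: 4 × 15.999 = 63.996
  S: 1 × 32.060 = 32.060
Sum: 7×12.011 + 1×35.450 + 1×18.998 + 10×1.008 + 4×15.999 + 1×32.060 = 244.661 → 244.66 g/mol.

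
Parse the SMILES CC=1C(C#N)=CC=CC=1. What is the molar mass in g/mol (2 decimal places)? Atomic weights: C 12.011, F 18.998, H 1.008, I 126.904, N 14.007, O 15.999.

117.15 g/mol

First, the molecular formula is C8H7N (counting implicit H from valence).
  C: 8 × 12.011 = 96.088
  H: 7 × 1.008 = 7.056
  N: 1 × 14.007 = 14.007
Sum: 8×12.011 + 7×1.008 + 1×14.007 = 117.151 → 117.15 g/mol.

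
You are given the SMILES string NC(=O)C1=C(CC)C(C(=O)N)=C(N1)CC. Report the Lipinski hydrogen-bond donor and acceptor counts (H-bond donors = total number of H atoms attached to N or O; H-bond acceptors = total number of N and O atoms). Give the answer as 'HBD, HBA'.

Donors: find every N or O and count the H atoms it carries.
  atom 1 (N): bond orders sum to 1 → 2 H
  atom 3 (O): bond orders sum to 2 → 0 H
  atom 10 (O): bond orders sum to 2 → 0 H
  atom 11 (N): bond orders sum to 1 → 2 H
  atom 13 (N): bond orders sum to 2 → 1 H
Lipinski HBD = 5.
Acceptors: N atoms = 3, O atoms = 2 → HBA = 5.

5, 5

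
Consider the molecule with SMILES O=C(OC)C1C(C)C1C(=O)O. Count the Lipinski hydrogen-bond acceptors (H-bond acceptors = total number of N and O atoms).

N atoms: 0; O atoms: 4.
Lipinski HBA = 0 + 4 = 4.

4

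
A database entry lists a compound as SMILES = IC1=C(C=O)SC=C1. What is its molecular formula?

Walk through each heavy atom and fill implicit hydrogens from standard valence (C 4, N 3, O 2, S 2, halogen 1):
  atom 1: I (halogen, monovalent) → 0 H
  atom 2: C, bond orders sum to 4 (valence 4) → 0 H
  atom 3: C, bond orders sum to 4 (valence 4) → 0 H
  atom 4: C, bond orders sum to 3 (valence 4) → 1 H
  atom 5: O, bond orders sum to 2 (valence 2) → 0 H
  atom 6: S, bond orders sum to 2 (valence 2) → 0 H
  atom 7: C, bond orders sum to 3 (valence 4) → 1 H
  atom 8: C, bond orders sum to 3 (valence 4) → 1 H
Totals → C:5, H:3, I:1, O:1, S:1.

C5H3IOS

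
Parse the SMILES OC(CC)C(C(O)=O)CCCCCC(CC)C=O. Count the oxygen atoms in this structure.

4

Scan the SMILES for O atoms (remember two-letter symbols like Cl and Br are single atoms).
Oxygen count: 4.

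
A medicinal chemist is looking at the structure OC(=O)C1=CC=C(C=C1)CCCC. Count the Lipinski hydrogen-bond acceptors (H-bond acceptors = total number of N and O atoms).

2

N atoms: 0; O atoms: 2.
Lipinski HBA = 0 + 2 = 2.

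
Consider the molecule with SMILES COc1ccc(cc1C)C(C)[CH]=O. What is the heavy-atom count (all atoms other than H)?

Every atom symbol written in the SMILES (organic subset) is one heavy atom; implicit H are not written.
Heavy atoms by element → C:11, O:2.
Total: 13.

13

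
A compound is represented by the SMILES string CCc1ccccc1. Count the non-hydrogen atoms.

8

Every atom symbol written in the SMILES (organic subset) is one heavy atom; implicit H are not written.
Heavy atoms by element → C:8.
Total: 8.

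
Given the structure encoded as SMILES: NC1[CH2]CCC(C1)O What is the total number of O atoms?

1

Scan the SMILES for O atoms (remember two-letter symbols like Cl and Br are single atoms).
Oxygen count: 1.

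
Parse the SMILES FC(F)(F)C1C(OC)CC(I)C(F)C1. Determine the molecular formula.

C8H11F4IO

Walk through each heavy atom and fill implicit hydrogens from standard valence (C 4, N 3, O 2, S 2, halogen 1):
  atom 1: F (halogen, monovalent) → 0 H
  atom 2: C, bond orders sum to 4 (valence 4) → 0 H
  atom 3: F (halogen, monovalent) → 0 H
  atom 4: F (halogen, monovalent) → 0 H
  atom 5: C, bond orders sum to 3 (valence 4) → 1 H
  atom 6: C, bond orders sum to 3 (valence 4) → 1 H
  atom 7: O, bond orders sum to 2 (valence 2) → 0 H
  atom 8: C, bond orders sum to 1 (valence 4) → 3 H
  atom 9: C, bond orders sum to 2 (valence 4) → 2 H
  atom 10: C, bond orders sum to 3 (valence 4) → 1 H
  atom 11: I (halogen, monovalent) → 0 H
  atom 12: C, bond orders sum to 3 (valence 4) → 1 H
  atom 13: F (halogen, monovalent) → 0 H
  atom 14: C, bond orders sum to 2 (valence 4) → 2 H
Totals → C:8, H:11, F:4, I:1, O:1.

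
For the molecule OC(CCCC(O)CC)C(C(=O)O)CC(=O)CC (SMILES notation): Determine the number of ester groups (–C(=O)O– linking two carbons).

Scan the SMILES for the ester motif — none present.
Groups that are present: 1 carboxylic acid, 2 hydroxyl, 1 ketone.

0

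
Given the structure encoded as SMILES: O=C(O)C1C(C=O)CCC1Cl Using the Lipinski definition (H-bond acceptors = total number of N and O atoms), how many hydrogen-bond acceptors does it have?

N atoms: 0; O atoms: 3.
Lipinski HBA = 0 + 3 = 3.

3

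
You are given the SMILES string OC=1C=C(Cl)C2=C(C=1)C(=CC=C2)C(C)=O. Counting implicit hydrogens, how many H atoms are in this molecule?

Walk through each heavy atom and fill implicit hydrogens from standard valence (C 4, N 3, O 2, S 2, halogen 1):
  atom 1: O, bond orders sum to 1 (valence 2) → 1 H
  atom 2: C, bond orders sum to 4 (valence 4) → 0 H
  atom 3: C, bond orders sum to 3 (valence 4) → 1 H
  atom 4: C, bond orders sum to 4 (valence 4) → 0 H
  atom 5: Cl (halogen, monovalent) → 0 H
  atom 6: C, bond orders sum to 4 (valence 4) → 0 H
  atom 7: C, bond orders sum to 4 (valence 4) → 0 H
  atom 8: C, bond orders sum to 3 (valence 4) → 1 H
  atom 9: C, bond orders sum to 4 (valence 4) → 0 H
  atom 10: C, bond orders sum to 3 (valence 4) → 1 H
  atom 11: C, bond orders sum to 3 (valence 4) → 1 H
  atom 12: C, bond orders sum to 3 (valence 4) → 1 H
  atom 13: C, bond orders sum to 4 (valence 4) → 0 H
  atom 14: C, bond orders sum to 1 (valence 4) → 3 H
  atom 15: O, bond orders sum to 2 (valence 2) → 0 H
Total hydrogens: 9.

9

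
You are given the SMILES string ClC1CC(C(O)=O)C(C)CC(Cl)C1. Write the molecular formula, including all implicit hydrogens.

C9H14Cl2O2

Walk through each heavy atom and fill implicit hydrogens from standard valence (C 4, N 3, O 2, S 2, halogen 1):
  atom 1: Cl (halogen, monovalent) → 0 H
  atom 2: C, bond orders sum to 3 (valence 4) → 1 H
  atom 3: C, bond orders sum to 2 (valence 4) → 2 H
  atom 4: C, bond orders sum to 3 (valence 4) → 1 H
  atom 5: C, bond orders sum to 4 (valence 4) → 0 H
  atom 6: O, bond orders sum to 1 (valence 2) → 1 H
  atom 7: O, bond orders sum to 2 (valence 2) → 0 H
  atom 8: C, bond orders sum to 3 (valence 4) → 1 H
  atom 9: C, bond orders sum to 1 (valence 4) → 3 H
  atom 10: C, bond orders sum to 2 (valence 4) → 2 H
  atom 11: C, bond orders sum to 3 (valence 4) → 1 H
  atom 12: Cl (halogen, monovalent) → 0 H
  atom 13: C, bond orders sum to 2 (valence 4) → 2 H
Totals → C:9, H:14, Cl:2, O:2.
In Hill order: C9H14Cl2O2.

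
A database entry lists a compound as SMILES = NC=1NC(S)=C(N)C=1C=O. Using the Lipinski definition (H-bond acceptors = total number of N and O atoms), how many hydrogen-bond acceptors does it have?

N atoms: 3; O atoms: 1.
Lipinski HBA = 3 + 1 = 4.

4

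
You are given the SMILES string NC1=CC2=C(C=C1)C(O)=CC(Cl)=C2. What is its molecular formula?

Walk through each heavy atom and fill implicit hydrogens from standard valence (C 4, N 3, O 2, S 2, halogen 1):
  atom 1: N, bond orders sum to 1 (valence 3) → 2 H
  atom 2: C, bond orders sum to 4 (valence 4) → 0 H
  atom 3: C, bond orders sum to 3 (valence 4) → 1 H
  atom 4: C, bond orders sum to 4 (valence 4) → 0 H
  atom 5: C, bond orders sum to 4 (valence 4) → 0 H
  atom 6: C, bond orders sum to 3 (valence 4) → 1 H
  atom 7: C, bond orders sum to 3 (valence 4) → 1 H
  atom 8: C, bond orders sum to 4 (valence 4) → 0 H
  atom 9: O, bond orders sum to 1 (valence 2) → 1 H
  atom 10: C, bond orders sum to 3 (valence 4) → 1 H
  atom 11: C, bond orders sum to 4 (valence 4) → 0 H
  atom 12: Cl (halogen, monovalent) → 0 H
  atom 13: C, bond orders sum to 3 (valence 4) → 1 H
Totals → C:10, H:8, Cl:1, N:1, O:1.
In Hill order: C10H8ClNO.

C10H8ClNO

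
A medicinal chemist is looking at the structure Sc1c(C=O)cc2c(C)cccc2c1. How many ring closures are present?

In SMILES, each pair of matching ring-closure digits denotes one ring-closing bond; the number of such bonds equals the number of independent rings.
Ring-closure bonds here: 2.

2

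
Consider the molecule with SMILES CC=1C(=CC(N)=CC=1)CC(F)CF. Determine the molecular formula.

C10H13F2N

Walk through each heavy atom and fill implicit hydrogens from standard valence (C 4, N 3, O 2, S 2, halogen 1):
  atom 1: C, bond orders sum to 1 (valence 4) → 3 H
  atom 2: C, bond orders sum to 4 (valence 4) → 0 H
  atom 3: C, bond orders sum to 4 (valence 4) → 0 H
  atom 4: C, bond orders sum to 3 (valence 4) → 1 H
  atom 5: C, bond orders sum to 4 (valence 4) → 0 H
  atom 6: N, bond orders sum to 1 (valence 3) → 2 H
  atom 7: C, bond orders sum to 3 (valence 4) → 1 H
  atom 8: C, bond orders sum to 3 (valence 4) → 1 H
  atom 9: C, bond orders sum to 2 (valence 4) → 2 H
  atom 10: C, bond orders sum to 3 (valence 4) → 1 H
  atom 11: F (halogen, monovalent) → 0 H
  atom 12: C, bond orders sum to 2 (valence 4) → 2 H
  atom 13: F (halogen, monovalent) → 0 H
Totals → C:10, H:13, F:2, N:1.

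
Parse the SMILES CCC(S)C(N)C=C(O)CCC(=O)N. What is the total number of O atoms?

2

Scan the SMILES for O atoms (remember two-letter symbols like Cl and Br are single atoms).
Oxygen count: 2.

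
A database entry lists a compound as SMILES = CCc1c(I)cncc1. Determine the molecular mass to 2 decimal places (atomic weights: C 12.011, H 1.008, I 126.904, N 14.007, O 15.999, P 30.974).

First, the molecular formula is C7H8IN (counting implicit H from valence).
  C: 7 × 12.011 = 84.077
  H: 8 × 1.008 = 8.064
  I: 1 × 126.904 = 126.904
  N: 1 × 14.007 = 14.007
Sum: 7×12.011 + 8×1.008 + 1×126.904 + 1×14.007 = 233.052 → 233.05 g/mol.

233.05 g/mol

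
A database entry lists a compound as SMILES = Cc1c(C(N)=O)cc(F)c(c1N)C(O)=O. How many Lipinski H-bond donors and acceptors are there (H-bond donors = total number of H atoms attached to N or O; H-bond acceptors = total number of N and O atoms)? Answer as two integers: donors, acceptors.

Donors: find every N or O and count the H atoms it carries.
  atom 5 (N): bond orders sum to 1 → 2 H
  atom 6 (O): bond orders sum to 2 → 0 H
  atom 12 (N): bond orders sum to 1 → 2 H
  atom 14 (O): bond orders sum to 1 → 1 H
  atom 15 (O): bond orders sum to 2 → 0 H
Lipinski HBD = 5.
Acceptors: N atoms = 2, O atoms = 3 → HBA = 5.

5, 5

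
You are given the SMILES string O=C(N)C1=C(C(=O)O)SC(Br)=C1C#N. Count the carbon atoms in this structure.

Count every carbon token in the SMILES (each C, including those in ring-closure positions and inside branches).
Carbon count: 7.

7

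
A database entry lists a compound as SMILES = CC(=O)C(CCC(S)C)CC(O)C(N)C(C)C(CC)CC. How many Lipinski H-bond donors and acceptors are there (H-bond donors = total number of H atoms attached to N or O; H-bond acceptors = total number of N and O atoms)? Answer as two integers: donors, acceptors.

Donors: find every N or O and count the H atoms it carries.
  atom 3 (O): bond orders sum to 2 → 0 H
  atom 12 (O): bond orders sum to 1 → 1 H
  atom 14 (N): bond orders sum to 1 → 2 H
Lipinski HBD = 3.
Acceptors: N atoms = 1, O atoms = 2 → HBA = 3.

3, 3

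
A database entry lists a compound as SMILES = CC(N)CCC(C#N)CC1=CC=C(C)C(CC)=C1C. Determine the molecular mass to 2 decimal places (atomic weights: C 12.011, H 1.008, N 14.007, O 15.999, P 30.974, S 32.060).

258.41 g/mol

First, the molecular formula is C17H26N2 (counting implicit H from valence).
  C: 17 × 12.011 = 204.187
  H: 26 × 1.008 = 26.208
  N: 2 × 14.007 = 28.014
Sum: 17×12.011 + 26×1.008 + 2×14.007 = 258.409 → 258.41 g/mol.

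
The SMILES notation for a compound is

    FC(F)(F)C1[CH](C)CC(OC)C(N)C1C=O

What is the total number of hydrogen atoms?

Walk through each heavy atom and fill implicit hydrogens from standard valence (C 4, N 3, O 2, S 2, halogen 1):
  atom 1: F (halogen, monovalent) → 0 H
  atom 2: C, bond orders sum to 4 (valence 4) → 0 H
  atom 3: F (halogen, monovalent) → 0 H
  atom 4: F (halogen, monovalent) → 0 H
  atom 5: C, bond orders sum to 3 (valence 4) → 1 H
  atom 6: C with explicit H count 1
  atom 7: C, bond orders sum to 1 (valence 4) → 3 H
  atom 8: C, bond orders sum to 2 (valence 4) → 2 H
  atom 9: C, bond orders sum to 3 (valence 4) → 1 H
  atom 10: O, bond orders sum to 2 (valence 2) → 0 H
  atom 11: C, bond orders sum to 1 (valence 4) → 3 H
  atom 12: C, bond orders sum to 3 (valence 4) → 1 H
  atom 13: N, bond orders sum to 1 (valence 3) → 2 H
  atom 14: C, bond orders sum to 3 (valence 4) → 1 H
  atom 15: C, bond orders sum to 3 (valence 4) → 1 H
  atom 16: O, bond orders sum to 2 (valence 2) → 0 H
Total hydrogens: 16.

16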